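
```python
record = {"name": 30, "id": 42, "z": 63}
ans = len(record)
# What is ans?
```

Trace:
`record = {"name": 30, "id": 42, "z": 63}` → record = {'name': 30, 'id': 42, 'z': 63}
`ans = len(record)` → ans = 3
So ans = 3

Answer: 3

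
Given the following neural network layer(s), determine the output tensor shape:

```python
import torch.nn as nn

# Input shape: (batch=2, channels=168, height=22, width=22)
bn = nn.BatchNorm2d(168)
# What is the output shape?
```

Input: (2, 168, 22, 22) -> Output: (2, 168, 22, 22)

Answer: (2, 168, 22, 22)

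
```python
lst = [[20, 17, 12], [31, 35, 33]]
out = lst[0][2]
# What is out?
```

Trace:
`lst = [[20, 17, 12], [31, 35, 33]]` → lst = [[20, 17, 12], [31, 35, 33]]
`out = lst[0][2]` → out = 12
So out = 12

Answer: 12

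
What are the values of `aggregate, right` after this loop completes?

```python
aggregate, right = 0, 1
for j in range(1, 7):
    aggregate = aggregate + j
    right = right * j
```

Sum and factorial of 1 to 6
`aggregate, right` takes the values: (0, 1) → (1, 1) → (3, 1) → (3, 2) → (6, 2) → (6, 6) → (10, 6) → (10, 24) → (15, 24) → (15, 120) → (21, 120) → (21, 720)

Answer: 21, 720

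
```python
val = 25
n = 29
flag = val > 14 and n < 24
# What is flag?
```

Trace:
`val = 25` → val = 25
`n = 29` → n = 29
`flag = val > 14 and n < 24` → flag = False
So flag = False

Answer: False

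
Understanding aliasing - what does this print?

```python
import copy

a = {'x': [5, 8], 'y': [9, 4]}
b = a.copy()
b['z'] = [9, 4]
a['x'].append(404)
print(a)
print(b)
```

Key concept: shallow copy of dict with mutable values.
Step by step:
`a = {'x': [5, 8], 'y': [9, 4]}` → a = {'x': [5, 8], 'y': [9, 4]}
`b = a.copy()` → b = {'x': [5, 8], 'y': [9, 4]}
`b['z'] = [9, 4]` → b = {'x': [5, 8], 'y': [9, 4], 'z': [9, 4]}
`a['x'].append(404)` → a = {'x': [5, 8, 404], 'y': [9, 4]}; b = {'x': [5, 8, 404], 'y': [9, 4], 'z': [9, 4]}
`print(a)` → prints {'x': [5, 8, 404], 'y': [9, 4]}
`print(b)` → prints {'x': [5, 8, 404], 'y': [9, 4], 'z': [9, 4]}

Answer:
{'x': [5, 8, 404], 'y': [9, 4]}
{'x': [5, 8, 404], 'y': [9, 4], 'z': [9, 4]}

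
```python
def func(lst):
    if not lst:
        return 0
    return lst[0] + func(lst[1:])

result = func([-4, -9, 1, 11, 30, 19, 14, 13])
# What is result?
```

(-4) + (-9) + 1 + 11 + 30 + 19 + 14 + 13 + 0 = 75

Answer: 75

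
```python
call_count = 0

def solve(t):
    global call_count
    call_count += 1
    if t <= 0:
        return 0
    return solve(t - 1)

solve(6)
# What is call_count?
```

Linear recursion stepping by 1: 7 calls from t=6 down to ≤0.

Answer: 7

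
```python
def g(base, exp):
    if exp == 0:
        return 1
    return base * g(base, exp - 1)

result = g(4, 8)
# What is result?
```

g(4, 8) = 4 * 4 * 4 * 4 * 4 * 4 * 4 * 4 = 65536

Answer: 65536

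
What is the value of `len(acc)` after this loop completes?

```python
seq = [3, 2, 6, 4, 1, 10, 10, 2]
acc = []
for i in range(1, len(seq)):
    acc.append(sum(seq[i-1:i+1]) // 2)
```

Number of 2-element averages
`acc` takes the values: [] → [2] → [2, 4] → [2, 4, 5] → [2, 4, 5, 2] → [2, 4, 5, 2, 5] → [2, 4, 5, 2, 5, 10] → [2, 4, 5, 2, 5, 10, 6]
So `len(acc)` = 7

Answer: 7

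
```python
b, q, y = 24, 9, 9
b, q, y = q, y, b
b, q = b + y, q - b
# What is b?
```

Trace:
`b, q, y = 24, 9, 9` → b = 24; q = 9; y = 9
`b, q, y = q, y, b` → b = 9; q = 9; y = 24
`b, q = b + y, q - b` → b = 33; q = 0
So b = 33

Answer: 33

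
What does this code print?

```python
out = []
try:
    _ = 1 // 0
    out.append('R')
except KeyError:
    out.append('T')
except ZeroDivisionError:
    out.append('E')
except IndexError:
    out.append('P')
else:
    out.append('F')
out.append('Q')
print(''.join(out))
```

Execution trace: 'E' (except ZeroDivisionError) → 'Q' (after the try/except). Output: EQ

Answer: EQ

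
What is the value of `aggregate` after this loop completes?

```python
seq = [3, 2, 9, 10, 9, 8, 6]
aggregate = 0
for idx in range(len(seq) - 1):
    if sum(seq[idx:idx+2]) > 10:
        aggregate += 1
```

Count windows with sum > 10
`aggregate` takes the values: 0 → 1 → 2 → 3 → 4 → 5

Answer: 5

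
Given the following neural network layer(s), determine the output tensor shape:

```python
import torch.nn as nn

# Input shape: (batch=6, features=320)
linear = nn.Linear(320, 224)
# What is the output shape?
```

Input: (6, 320) -> Output: (6, 224)

Answer: (6, 224)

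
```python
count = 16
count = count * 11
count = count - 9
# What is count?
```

Trace:
`count = 16` → count = 16
`count = count * 11` → count = 176
`count = count - 9` → count = 167
So count = 167

Answer: 167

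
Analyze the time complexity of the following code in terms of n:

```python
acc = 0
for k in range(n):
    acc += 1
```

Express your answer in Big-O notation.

Each loop level contributes: n. Multiplying the contributions gives O(n).

Answer: O(n)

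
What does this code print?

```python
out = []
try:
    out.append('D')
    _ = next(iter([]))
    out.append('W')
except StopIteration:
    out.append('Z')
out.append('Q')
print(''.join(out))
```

Execution trace: 'D' (try body) → 'Z' (except StopIteration) → 'Q' (after the try/except). Output: DZQ

Answer: DZQ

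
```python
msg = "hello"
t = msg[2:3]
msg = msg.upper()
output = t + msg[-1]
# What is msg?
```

Trace:
`msg = "hello"` → msg = 'hello'
`t = msg[2:3]` → t = 'l'
`msg = msg.upper()` → msg = 'HELLO'
`output = t + msg[-1]` → output = 'lO'
So msg = 'HELLO'

Answer: 'HELLO'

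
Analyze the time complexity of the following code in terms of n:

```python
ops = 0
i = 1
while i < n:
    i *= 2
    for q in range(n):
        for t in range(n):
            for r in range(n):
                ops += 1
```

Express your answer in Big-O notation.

Each loop level contributes: log n × n × n × n. Multiplying the contributions gives O(n^3 log n).

Answer: O(n^3 log n)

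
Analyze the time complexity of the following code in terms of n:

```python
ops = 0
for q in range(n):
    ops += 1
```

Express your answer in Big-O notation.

Each loop level contributes: n. Multiplying the contributions gives O(n).

Answer: O(n)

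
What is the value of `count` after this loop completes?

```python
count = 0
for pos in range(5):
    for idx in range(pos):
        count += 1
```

Triangle number: 0+1+2+...+4
`count` takes the values: 0 → 1 → 2 → 3 → 4 → 5 → 6 → 7 → 8 → 9 → 10

Answer: 10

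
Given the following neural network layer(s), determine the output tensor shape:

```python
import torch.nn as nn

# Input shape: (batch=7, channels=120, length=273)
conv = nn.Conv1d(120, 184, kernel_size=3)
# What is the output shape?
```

Input: (7, 120, 273) -> Output: (7, 184, 271)

Answer: (7, 184, 271)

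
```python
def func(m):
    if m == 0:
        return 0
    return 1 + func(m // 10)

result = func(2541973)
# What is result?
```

Count of digits of 2541973: 7

Answer: 7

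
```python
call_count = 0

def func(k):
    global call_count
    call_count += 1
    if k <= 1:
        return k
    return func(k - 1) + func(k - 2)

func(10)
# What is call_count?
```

Calls(k) = 1 + Calls(k-1) + Calls(k-2); Calls(0)=Calls(1)=1. For k=10 this gives 177.

Answer: 177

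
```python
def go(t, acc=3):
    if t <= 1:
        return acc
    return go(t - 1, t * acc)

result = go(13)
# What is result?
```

Accumulator trace (n, acc): (13, 3) -> (12, 39) -> (11, 468) -> (10, 5148) -> (9, 51480) -> (8, 463320) -> (7, 3706560) -> (6, 25945920) -> (5, 155675520) -> (4, 778377600) -> (3, 3113510400) -> (2, 9340531200) -> (1, 18681062400) -> return 18681062400

Answer: 18681062400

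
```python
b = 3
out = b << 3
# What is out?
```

Trace:
`b = 3` → b = 3
`out = b << 3` → out = 24
So out = 24

Answer: 24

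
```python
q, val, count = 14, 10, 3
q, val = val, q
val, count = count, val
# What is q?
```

Trace:
`q, val, count = 14, 10, 3` → q = 14; val = 10; count = 3
`q, val = val, q` → q = 10; val = 14
`val, count = count, val` → val = 3; count = 14
So q = 10

Answer: 10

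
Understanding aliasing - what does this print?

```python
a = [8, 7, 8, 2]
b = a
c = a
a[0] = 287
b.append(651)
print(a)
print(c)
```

Key concept: multiple aliases.
Step by step:
`a = [8, 7, 8, 2]` → a = [8, 7, 8, 2]
`b = a` → b = [8, 7, 8, 2] (same object as a)
`c = a` → c = [8, 7, 8, 2] (same object as a, b)
`a[0] = 287` → a = [287, 7, 8, 2] (same object as b, c); b = [287, 7, 8, 2] (same object as a, c); c = [287, 7, 8, 2] (same object as a, b)
`b.append(651)` → a = [287, 7, 8, 2, 651] (same object as b, c); b = [287, 7, 8, 2, 651] (same object as a, c); c = [287, 7, 8, 2, 651] (same object as a, b)
`print(a)` → prints [287, 7, 8, 2, 651]
`print(c)` → prints [287, 7, 8, 2, 651]

Answer:
[287, 7, 8, 2, 651]
[287, 7, 8, 2, 651]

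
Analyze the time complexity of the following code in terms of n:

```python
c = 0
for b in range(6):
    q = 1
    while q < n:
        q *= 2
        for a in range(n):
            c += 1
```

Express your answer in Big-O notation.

Each loop level contributes: 1 × log n × n. Multiplying the contributions gives O(n log n).

Answer: O(n log n)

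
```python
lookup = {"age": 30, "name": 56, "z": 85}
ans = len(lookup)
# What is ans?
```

Trace:
`lookup = {"age": 30, "name": 56, "z": 85}` → lookup = {'age': 30, 'name': 56, 'z': 85}
`ans = len(lookup)` → ans = 3
So ans = 3

Answer: 3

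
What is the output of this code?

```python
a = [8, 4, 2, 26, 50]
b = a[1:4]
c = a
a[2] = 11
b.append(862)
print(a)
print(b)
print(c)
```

Key concept: slice vs alias.
Step by step:
`a = [8, 4, 2, 26, 50]` → a = [8, 4, 2, 26, 50]
`b = a[1:4]` → b = [4, 2, 26]
`c = a` → c = [8, 4, 2, 26, 50] (same object as a)
`a[2] = 11` → a = [8, 4, 11, 26, 50] (same object as c); c = [8, 4, 11, 26, 50] (same object as a)
`b.append(862)` → b = [4, 2, 26, 862]
`print(a)` → prints [8, 4, 11, 26, 50]
`print(b)` → prints [4, 2, 26, 862]
`print(c)` → prints [8, 4, 11, 26, 50]

Answer:
[8, 4, 11, 26, 50]
[4, 2, 26, 862]
[8, 4, 11, 26, 50]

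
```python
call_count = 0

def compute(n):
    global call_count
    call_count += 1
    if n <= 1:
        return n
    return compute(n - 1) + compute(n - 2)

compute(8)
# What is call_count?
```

Calls(n) = 1 + Calls(n-1) + Calls(n-2); Calls(0)=Calls(1)=1. For n=8 this gives 67.

Answer: 67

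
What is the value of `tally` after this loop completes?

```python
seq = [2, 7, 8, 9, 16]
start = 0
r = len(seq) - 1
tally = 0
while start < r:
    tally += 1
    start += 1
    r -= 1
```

Iterations until pointers meet (list length 5)
`tally` takes the values: 0 → 1 → 2

Answer: 2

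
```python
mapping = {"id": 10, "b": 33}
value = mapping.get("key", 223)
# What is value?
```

Trace:
`mapping = {"id": 10, "b": 33}` → mapping = {'id': 10, 'b': 33}
`value = mapping.get("key", 223)` → value = 223
So value = 223

Answer: 223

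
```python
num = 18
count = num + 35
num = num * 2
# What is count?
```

Trace:
`num = 18` → num = 18
`count = num + 35` → count = 53
`num = num * 2` → num = 36
So count = 53

Answer: 53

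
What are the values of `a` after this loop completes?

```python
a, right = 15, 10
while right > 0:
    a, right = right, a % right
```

GCD of 15 and 10
`a` takes the values: 15 → 10 → 5

Answer: 5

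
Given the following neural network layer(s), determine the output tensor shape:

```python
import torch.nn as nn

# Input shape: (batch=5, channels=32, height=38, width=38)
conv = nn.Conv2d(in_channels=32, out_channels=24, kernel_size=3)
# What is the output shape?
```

Input: (5, 32, 38, 38) -> Output: (5, 24, 36, 36)

Answer: (5, 24, 36, 36)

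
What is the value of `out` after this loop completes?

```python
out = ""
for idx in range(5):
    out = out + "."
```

Repeat '.' 5 times
`out` takes the values: "" → "." → ".." → "..." → "...." → "....."

Answer: "....."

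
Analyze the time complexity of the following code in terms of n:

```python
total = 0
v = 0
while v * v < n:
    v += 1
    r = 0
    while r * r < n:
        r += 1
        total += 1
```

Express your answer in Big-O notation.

Each loop level contributes: √n × √n. Multiplying the contributions gives O(n).

Answer: O(n)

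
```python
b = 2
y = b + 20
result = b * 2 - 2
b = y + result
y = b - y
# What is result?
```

Trace:
`b = 2` → b = 2
`y = b + 20` → y = 22
`result = b * 2 - 2` → result = 2
`b = y + result` → b = 24
`y = b - y` → y = 2
So result = 2

Answer: 2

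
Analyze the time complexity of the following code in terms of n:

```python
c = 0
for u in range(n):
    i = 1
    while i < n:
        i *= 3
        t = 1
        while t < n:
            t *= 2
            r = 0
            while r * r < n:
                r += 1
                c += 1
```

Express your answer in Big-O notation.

Each loop level contributes: n × log n × log n × √n. Multiplying the contributions gives O(n√n log² n).

Answer: O(n√n log² n)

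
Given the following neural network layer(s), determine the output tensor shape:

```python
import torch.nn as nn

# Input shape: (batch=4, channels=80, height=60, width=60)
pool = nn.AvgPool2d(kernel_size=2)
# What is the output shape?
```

Input: (4, 80, 60, 60) -> Output: (4, 80, 30, 30)

Answer: (4, 80, 30, 30)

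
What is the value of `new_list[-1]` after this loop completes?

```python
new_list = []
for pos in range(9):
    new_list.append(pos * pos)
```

Last element of squares 0 to 8
`new_list` takes the values: [] → [0] → [0, 1] → [0, 1, 4] → [0, 1, 4, 9] → [0, 1, 4, 9, 16] → [0, 1, 4, 9, 16, 25] → [0, 1, 4, 9, 16, 25, 36] → [0, 1, 4, 9, 16, 25, 36, 49] → [0, 1, 4, 9, 16, 25, 36, 49, 64]
So `new_list[-1]` = 64

Answer: 64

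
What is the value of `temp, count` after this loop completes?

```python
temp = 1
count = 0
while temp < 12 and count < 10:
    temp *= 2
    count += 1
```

Double until >= 12 or 10 iterations
`temp, count` takes the values: (1, 0) → (2, 0) → (2, 1) → (4, 1) → (4, 2) → (8, 2) → (8, 3) → (16, 3) → (16, 4)

Answer: 16, 4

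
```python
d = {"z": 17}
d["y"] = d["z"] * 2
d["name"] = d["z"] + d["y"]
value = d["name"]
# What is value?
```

Trace:
`d = {"z": 17}` → d = {'z': 17}
`d["y"] = d["z"] * 2` → d = {'z': 17, 'y': 34}
`d["name"] = d["z"] + d["y"]` → d = {'z': 17, 'y': 34, 'name': 51}
`value = d["name"]` → value = 51
So value = 51

Answer: 51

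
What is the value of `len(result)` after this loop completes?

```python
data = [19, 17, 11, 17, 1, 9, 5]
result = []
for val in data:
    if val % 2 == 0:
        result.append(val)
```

Count even numbers in [19, 17, 11, 17, 1, 9, 5]
`result` takes the values: []
So `len(result)` = 0

Answer: 0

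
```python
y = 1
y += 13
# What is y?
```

Trace:
`y = 1` → y = 1
`y += 13` → y = 14
So y = 14

Answer: 14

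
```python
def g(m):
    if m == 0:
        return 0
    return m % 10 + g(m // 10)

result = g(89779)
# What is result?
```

Sum of digits of 89779: 9 + 7 + 7 + 9 + 8 = 40

Answer: 40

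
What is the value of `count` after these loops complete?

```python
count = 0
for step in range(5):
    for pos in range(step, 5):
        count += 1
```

Upper triangle: 5 + 4 + ... + 1
`count` takes the values: 0 → 1 → 2 → 3 → 4 → 5 → 6 → 7 → 8 → 9 → 10 → 11 → 12 → 13 → 14 → 15

Answer: 15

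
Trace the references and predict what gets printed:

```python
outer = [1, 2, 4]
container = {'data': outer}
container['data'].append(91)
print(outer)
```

Key concept: dict holds reference to list.
Step by step:
`outer = [1, 2, 4]` → outer = [1, 2, 4]
`container = {'data': outer}` → container = {'data': [1, 2, 4]}
`container['data'].append(91)` → outer = [1, 2, 4, 91]; container = {'data': [1, 2, 4, 91]}
`print(outer)` → prints [1, 2, 4, 91]

Answer: [1, 2, 4, 91]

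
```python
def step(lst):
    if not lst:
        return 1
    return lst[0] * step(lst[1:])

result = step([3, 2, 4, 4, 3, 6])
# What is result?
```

Product over [3, 2, 4, 4, 3, 6] = 3 * 2 * 4 * 4 * 3 * 6 = 1728

Answer: 1728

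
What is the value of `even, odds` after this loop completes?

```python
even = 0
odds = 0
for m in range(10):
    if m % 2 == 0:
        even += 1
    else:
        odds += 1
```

Count evens and odds in range(10)
`even, odds` takes the values: (0, 0) → (1, 0) → (1, 1) → (2, 1) → (2, 2) → (3, 2) → (3, 3) → (4, 3) → (4, 4) → (5, 4) → (5, 5)

Answer: 5, 5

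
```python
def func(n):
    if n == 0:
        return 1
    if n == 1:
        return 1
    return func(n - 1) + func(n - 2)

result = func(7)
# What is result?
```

Build up from base cases: func(0)=1, func(1)=1, func(2)=2, func(3)=3, func(4)=5, func(5)=8, func(6)=13, ..., func(7)=21

Answer: 21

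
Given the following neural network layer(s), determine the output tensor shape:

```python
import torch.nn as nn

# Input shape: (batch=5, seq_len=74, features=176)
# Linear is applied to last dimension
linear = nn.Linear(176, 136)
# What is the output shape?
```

Input: (5, 74, 176) -> Output: (5, 74, 136)

Answer: (5, 74, 136)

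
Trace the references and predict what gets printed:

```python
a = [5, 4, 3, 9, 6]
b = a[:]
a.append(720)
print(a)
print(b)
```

Key concept: slice [:] creates copy.
Step by step:
`a = [5, 4, 3, 9, 6]` → a = [5, 4, 3, 9, 6]
`b = a[:]` → b = [5, 4, 3, 9, 6]
`a.append(720)` → a = [5, 4, 3, 9, 6, 720]
`print(a)` → prints [5, 4, 3, 9, 6, 720]
`print(b)` → prints [5, 4, 3, 9, 6]

Answer:
[5, 4, 3, 9, 6, 720]
[5, 4, 3, 9, 6]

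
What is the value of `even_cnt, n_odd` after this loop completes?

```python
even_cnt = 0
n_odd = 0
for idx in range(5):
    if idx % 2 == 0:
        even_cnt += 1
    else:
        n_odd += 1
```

Count evens and odds in range(5)
`even_cnt, n_odd` takes the values: (0, 0) → (1, 0) → (1, 1) → (2, 1) → (2, 2) → (3, 2)

Answer: 3, 2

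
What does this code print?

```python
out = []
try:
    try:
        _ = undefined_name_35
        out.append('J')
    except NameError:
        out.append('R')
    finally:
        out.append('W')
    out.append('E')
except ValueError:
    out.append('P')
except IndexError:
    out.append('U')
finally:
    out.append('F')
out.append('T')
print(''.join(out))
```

Execution trace: 'R' (inner except NameError) → 'W' (inner finally) → 'E' (try body, no exception) → 'F' (finally) → 'T' (after the try/except). Output: RWEFT

Answer: RWEFT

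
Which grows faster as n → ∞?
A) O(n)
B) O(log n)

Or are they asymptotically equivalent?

O(n) vs O(log n): Higher order terms dominate.

Answer: A) O(n) grows faster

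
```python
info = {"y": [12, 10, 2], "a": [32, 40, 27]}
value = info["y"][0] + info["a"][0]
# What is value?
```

Trace:
`info = {"y": [12, 10, 2], "a": [32, 40, 27]}` → info = {'y': [12, 10, 2], 'a': [32, 40, 27]}
`value = info["y"][0] + info["a"][0]` → value = 44
So value = 44

Answer: 44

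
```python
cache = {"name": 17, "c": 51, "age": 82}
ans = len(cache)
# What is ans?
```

Trace:
`cache = {"name": 17, "c": 51, "age": 82}` → cache = {'name': 17, 'c': 51, 'age': 82}
`ans = len(cache)` → ans = 3
So ans = 3

Answer: 3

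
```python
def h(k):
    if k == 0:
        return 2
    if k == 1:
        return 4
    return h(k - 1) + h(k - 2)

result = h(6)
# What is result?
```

Build up from base cases: h(0)=2, h(1)=4, h(2)=6, h(3)=10, h(4)=16, h(5)=26, h(6)=42

Answer: 42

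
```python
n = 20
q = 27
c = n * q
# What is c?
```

Trace:
`n = 20` → n = 20
`q = 27` → q = 27
`c = n * q` → c = 540
So c = 540

Answer: 540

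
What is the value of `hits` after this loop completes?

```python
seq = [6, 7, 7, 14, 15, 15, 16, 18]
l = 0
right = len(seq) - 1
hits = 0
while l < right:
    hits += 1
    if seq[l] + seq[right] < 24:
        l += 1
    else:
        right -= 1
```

Steps to find pair summing to 24
`hits` takes the values: 0 → 1 → 2 → 3 → 4 → 5 → 6 → 7

Answer: 7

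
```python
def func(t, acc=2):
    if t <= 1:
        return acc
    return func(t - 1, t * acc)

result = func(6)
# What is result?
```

Accumulator trace (n, acc): (6, 2) -> (5, 12) -> (4, 60) -> (3, 240) -> (2, 720) -> (1, 1440) -> return 1440

Answer: 1440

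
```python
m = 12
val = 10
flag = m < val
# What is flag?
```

Trace:
`m = 12` → m = 12
`val = 10` → val = 10
`flag = m < val` → flag = False
So flag = False

Answer: False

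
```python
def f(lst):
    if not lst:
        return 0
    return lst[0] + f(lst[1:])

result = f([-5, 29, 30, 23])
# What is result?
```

(-5) + 29 + 30 + 23 + 0 = 77

Answer: 77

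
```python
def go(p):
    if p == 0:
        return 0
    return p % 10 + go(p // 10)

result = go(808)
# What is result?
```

Sum of digits of 808: 8 + 0 + 8 = 16

Answer: 16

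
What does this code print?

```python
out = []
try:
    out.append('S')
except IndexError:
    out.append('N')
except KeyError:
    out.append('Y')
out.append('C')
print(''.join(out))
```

Execution trace: 'S' (try body, no exception) → 'C' (after the try/except). Output: SC

Answer: SC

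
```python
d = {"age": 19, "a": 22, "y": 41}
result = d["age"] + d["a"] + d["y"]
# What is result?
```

Trace:
`d = {"age": 19, "a": 22, "y": 41}` → d = {'age': 19, 'a': 22, 'y': 41}
`result = d["age"] + d["a"] + d["y"]` → result = 82
So result = 82

Answer: 82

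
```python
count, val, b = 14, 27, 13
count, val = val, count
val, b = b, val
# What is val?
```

Trace:
`count, val, b = 14, 27, 13` → count = 14; val = 27; b = 13
`count, val = val, count` → count = 27; val = 14
`val, b = b, val` → val = 13; b = 14
So val = 13

Answer: 13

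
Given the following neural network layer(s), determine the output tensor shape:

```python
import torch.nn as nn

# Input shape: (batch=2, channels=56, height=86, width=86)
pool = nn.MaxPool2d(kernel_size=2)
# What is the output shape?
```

Input: (2, 56, 86, 86) -> Output: (2, 56, 43, 43)

Answer: (2, 56, 43, 43)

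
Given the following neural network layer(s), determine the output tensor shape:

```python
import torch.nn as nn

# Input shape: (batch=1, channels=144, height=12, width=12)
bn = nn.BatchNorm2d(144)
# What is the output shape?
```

Input: (1, 144, 12, 12) -> Output: (1, 144, 12, 12)

Answer: (1, 144, 12, 12)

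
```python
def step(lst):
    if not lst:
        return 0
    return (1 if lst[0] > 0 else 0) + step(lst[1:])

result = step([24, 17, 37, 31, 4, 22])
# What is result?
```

Count of positive elements in [24, 17, 37, 31, 4, 22] = 6

Answer: 6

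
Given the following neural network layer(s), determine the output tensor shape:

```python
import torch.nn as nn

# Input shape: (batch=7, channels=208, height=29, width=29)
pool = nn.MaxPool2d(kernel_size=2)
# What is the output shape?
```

Input: (7, 208, 29, 29) -> Output: (7, 208, 14, 14)

Answer: (7, 208, 14, 14)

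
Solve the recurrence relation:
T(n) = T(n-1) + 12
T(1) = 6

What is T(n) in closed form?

Unrolling: T(n) = T(1) + 12·(n-1) = 6 + 12(n-1) = 12n - 6.

Answer: T(n) = 12n - 6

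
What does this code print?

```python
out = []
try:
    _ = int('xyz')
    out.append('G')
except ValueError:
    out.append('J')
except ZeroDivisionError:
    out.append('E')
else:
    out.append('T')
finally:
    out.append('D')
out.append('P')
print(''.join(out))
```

Execution trace: 'J' (except ValueError) → 'D' (finally) → 'P' (after the try/except). Output: JDP

Answer: JDP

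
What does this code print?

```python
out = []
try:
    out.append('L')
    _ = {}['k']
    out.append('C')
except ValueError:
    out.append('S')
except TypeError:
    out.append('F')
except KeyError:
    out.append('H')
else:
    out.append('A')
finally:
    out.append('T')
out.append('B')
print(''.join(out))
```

Execution trace: 'L' (try body) → 'H' (except KeyError) → 'T' (finally) → 'B' (after the try/except). Output: LHTB

Answer: LHTB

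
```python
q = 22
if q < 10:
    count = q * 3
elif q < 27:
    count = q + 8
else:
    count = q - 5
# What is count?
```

Trace:
`q = 22` → q = 22
`if q < 10: ...` → q < 10 is False, q < 27 is True → count = 30
So count = 30

Answer: 30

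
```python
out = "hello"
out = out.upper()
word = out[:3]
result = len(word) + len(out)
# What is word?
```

Trace:
`out = "hello"` → out = 'hello'
`out = out.upper()` → out = 'HELLO'
`word = out[:3]` → word = 'HEL'
`result = len(word) + len(out)` → result = 8
So word = 'HEL'

Answer: 'HEL'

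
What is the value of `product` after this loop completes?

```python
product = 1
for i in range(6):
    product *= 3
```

3^6 = 729
`product` takes the values: 1 → 3 → 9 → 27 → 81 → 243 → 729

Answer: 729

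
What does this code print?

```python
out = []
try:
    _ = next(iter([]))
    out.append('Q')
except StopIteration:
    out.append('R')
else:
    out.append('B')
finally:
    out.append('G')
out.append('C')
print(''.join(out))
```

Execution trace: 'R' (except StopIteration) → 'G' (finally) → 'C' (after the try/except). Output: RGC

Answer: RGC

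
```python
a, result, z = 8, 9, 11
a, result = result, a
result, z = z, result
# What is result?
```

Trace:
`a, result, z = 8, 9, 11` → a = 8; result = 9; z = 11
`a, result = result, a` → a = 9; result = 8
`result, z = z, result` → result = 11; z = 8
So result = 11

Answer: 11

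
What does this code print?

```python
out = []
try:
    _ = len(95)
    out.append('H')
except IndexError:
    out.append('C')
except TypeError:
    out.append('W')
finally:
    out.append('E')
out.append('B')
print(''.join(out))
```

Execution trace: 'W' (except TypeError) → 'E' (finally) → 'B' (after the try/except). Output: WEB

Answer: WEB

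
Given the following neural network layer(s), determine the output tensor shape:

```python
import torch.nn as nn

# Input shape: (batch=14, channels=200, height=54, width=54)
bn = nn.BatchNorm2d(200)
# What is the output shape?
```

Input: (14, 200, 54, 54) -> Output: (14, 200, 54, 54)

Answer: (14, 200, 54, 54)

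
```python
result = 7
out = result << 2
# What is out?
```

Trace:
`result = 7` → result = 7
`out = result << 2` → out = 28
So out = 28

Answer: 28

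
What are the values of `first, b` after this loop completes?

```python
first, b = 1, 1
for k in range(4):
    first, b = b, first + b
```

Fibonacci: after 4 iterations
`first, b` takes the values: (1, 1) → (1, 2) → (2, 3) → (3, 5) → (5, 8)

Answer: 5, 8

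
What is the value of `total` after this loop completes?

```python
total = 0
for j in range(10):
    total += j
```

Sum of 0 to 9 = 45
`total` takes the values: 0 → 1 → 3 → 6 → 10 → 15 → 21 → 28 → 36 → 45

Answer: 45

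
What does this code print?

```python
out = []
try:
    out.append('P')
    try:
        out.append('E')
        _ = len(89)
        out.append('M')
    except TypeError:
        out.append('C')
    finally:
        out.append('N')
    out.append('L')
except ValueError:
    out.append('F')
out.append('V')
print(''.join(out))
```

Execution trace: 'P' (try body) → 'E' (inner try body) → 'C' (inner except TypeError) → 'N' (inner finally) → 'L' (try body, no exception) → 'V' (after the try/except). Output: PECNLV

Answer: PECNLV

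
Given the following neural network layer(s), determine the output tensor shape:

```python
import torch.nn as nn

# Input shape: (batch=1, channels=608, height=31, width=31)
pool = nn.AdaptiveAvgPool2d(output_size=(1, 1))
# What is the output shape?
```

Input: (1, 608, 31, 31) -> Output: (1, 608, 1, 1)

Answer: (1, 608, 1, 1)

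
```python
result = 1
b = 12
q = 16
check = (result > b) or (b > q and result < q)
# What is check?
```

Trace:
`result = 1` → result = 1
`b = 12` → b = 12
`q = 16` → q = 16
`check = (result > b) or (b > q and result < q)` → check = False
So check = False

Answer: False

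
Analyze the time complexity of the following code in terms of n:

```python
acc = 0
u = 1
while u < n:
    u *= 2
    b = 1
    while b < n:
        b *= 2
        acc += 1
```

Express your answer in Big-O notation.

Each loop level contributes: log n × log n. Multiplying the contributions gives O(log² n).

Answer: O(log² n)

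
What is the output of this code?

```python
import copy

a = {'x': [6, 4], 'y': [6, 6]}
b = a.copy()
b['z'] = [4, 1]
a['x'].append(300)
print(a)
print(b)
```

Key concept: shallow copy of dict with mutable values.
Step by step:
`a = {'x': [6, 4], 'y': [6, 6]}` → a = {'x': [6, 4], 'y': [6, 6]}
`b = a.copy()` → b = {'x': [6, 4], 'y': [6, 6]}
`b['z'] = [4, 1]` → b = {'x': [6, 4], 'y': [6, 6], 'z': [4, 1]}
`a['x'].append(300)` → a = {'x': [6, 4, 300], 'y': [6, 6]}; b = {'x': [6, 4, 300], 'y': [6, 6], 'z': [4, 1]}
`print(a)` → prints {'x': [6, 4, 300], 'y': [6, 6]}
`print(b)` → prints {'x': [6, 4, 300], 'y': [6, 6], 'z': [4, 1]}

Answer:
{'x': [6, 4, 300], 'y': [6, 6]}
{'x': [6, 4, 300], 'y': [6, 6], 'z': [4, 1]}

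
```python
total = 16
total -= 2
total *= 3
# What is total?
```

Trace:
`total = 16` → total = 16
`total -= 2` → total = 14
`total *= 3` → total = 42
So total = 42

Answer: 42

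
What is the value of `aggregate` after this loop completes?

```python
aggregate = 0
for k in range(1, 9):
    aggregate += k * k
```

Sum of squares 1² to 8² = 204
`aggregate` takes the values: 0 → 1 → 5 → 14 → 30 → 55 → 91 → 140 → 204

Answer: 204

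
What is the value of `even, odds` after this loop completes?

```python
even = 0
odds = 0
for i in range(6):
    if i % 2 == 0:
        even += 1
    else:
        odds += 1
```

Count evens and odds in range(6)
`even, odds` takes the values: (0, 0) → (1, 0) → (1, 1) → (2, 1) → (2, 2) → (3, 2) → (3, 3)

Answer: 3, 3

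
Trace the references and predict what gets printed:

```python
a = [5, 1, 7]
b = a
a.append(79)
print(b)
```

Key concept: basic list aliasing.
Step by step:
`a = [5, 1, 7]` → a = [5, 1, 7]
`b = a` → b = [5, 1, 7] (same object as a)
`a.append(79)` → a = [5, 1, 7, 79] (same object as b); b = [5, 1, 7, 79] (same object as a)
`print(b)` → prints [5, 1, 7, 79]

Answer: [5, 1, 7, 79]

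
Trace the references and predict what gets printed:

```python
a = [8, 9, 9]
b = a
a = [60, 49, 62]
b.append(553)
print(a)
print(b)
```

Key concept: rebinding vs mutation: a is rebound to a new list, b still points at the original.
Step by step:
`a = [8, 9, 9]` → a = [8, 9, 9]
`b = a` → b = [8, 9, 9] (same object as a)
`a = [60, 49, 62]` → a = [60, 49, 62]
`b.append(553)` → b = [8, 9, 9, 553]
`print(a)` → prints [60, 49, 62]
`print(b)` → prints [8, 9, 9, 553]

Answer:
[60, 49, 62]
[8, 9, 9, 553]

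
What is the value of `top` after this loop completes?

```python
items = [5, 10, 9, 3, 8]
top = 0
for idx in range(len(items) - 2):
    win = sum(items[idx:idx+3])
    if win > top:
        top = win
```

Max sum of 3-element window in [5, 10, 9, 3, 8]
`top` takes the values: 0 → 24

Answer: 24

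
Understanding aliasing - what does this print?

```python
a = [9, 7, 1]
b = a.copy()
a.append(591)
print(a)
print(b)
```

Key concept: list.copy() creates independent copy.
Step by step:
`a = [9, 7, 1]` → a = [9, 7, 1]
`b = a.copy()` → b = [9, 7, 1]
`a.append(591)` → a = [9, 7, 1, 591]
`print(a)` → prints [9, 7, 1, 591]
`print(b)` → prints [9, 7, 1]

Answer:
[9, 7, 1, 591]
[9, 7, 1]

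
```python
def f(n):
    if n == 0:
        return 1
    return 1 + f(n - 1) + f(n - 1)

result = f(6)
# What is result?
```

f(n) = 1 + 2·f(n-1), f(0)=1. Closed form: (1+1)·2^6 - 1 = 127.

Answer: 127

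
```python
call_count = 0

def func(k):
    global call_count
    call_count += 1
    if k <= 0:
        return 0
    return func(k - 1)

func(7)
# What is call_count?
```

Linear recursion stepping by 1: 8 calls from k=7 down to ≤0.

Answer: 8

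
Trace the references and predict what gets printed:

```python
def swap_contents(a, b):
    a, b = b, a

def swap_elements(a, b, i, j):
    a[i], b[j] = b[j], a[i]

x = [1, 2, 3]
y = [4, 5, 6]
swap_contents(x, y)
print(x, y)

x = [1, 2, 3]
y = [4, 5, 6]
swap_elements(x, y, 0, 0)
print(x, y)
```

Key concept: parameter rebinding vs mutation.
Step by step:
`x = [1, 2, 3]` → x = [1, 2, 3]
`y = [4, 5, 6]` → y = [4, 5, 6]
`swap_contents(x, y)` → no visible change to tracked variables
`print(x, y)` → prints [1, 2, 3] [4, 5, 6]
`x = [1, 2, 3]` → x = [1, 2, 3]
`y = [4, 5, 6]` → y = [4, 5, 6]
`swap_elements(x, y, 0, 0)` → x = [4, 2, 3]; y = [1, 5, 6]
`print(x, y)` → prints [4, 2, 3] [1, 5, 6]

Answer:
[1, 2, 3] [4, 5, 6]
[4, 2, 3] [1, 5, 6]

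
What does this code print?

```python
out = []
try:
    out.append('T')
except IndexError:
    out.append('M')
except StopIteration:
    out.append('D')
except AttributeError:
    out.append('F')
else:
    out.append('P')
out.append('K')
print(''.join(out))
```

Execution trace: 'T' (try body, no exception) → 'P' (else) → 'K' (after the try/except). Output: TPK

Answer: TPK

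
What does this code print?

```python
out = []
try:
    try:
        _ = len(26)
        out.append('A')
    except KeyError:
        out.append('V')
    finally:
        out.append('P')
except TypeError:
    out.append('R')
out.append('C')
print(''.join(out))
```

Execution trace: 'P' (finally) → 'R' (outer except TypeError) → 'C' (after the try/except). Output: PRC

Answer: PRC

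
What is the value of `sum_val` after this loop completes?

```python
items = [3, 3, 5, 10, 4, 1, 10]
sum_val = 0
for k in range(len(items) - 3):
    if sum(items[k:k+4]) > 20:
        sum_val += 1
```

Count windows with sum > 20
`sum_val` takes the values: 0 → 1 → 2 → 3

Answer: 3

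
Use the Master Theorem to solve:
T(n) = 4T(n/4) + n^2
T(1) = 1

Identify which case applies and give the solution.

a=4, b=4, f(n)=n^2. log_4(4) = 1. Since c=2 > 1 and the regularity condition holds (4(n/4)^2 = (4/4^2)n^2 with 4/4^2 < 1), Case 3 applies: T(n) = Θ(f(n)) = O(n^2).

Answer: O(n^2) - Case 3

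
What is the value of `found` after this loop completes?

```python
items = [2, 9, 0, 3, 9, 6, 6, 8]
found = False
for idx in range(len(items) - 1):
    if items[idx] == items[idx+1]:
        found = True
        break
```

Check consecutive duplicates in [2, 9, 0, 3, 9, 6, 6, 8]
`found` takes the values: False → True

Answer: True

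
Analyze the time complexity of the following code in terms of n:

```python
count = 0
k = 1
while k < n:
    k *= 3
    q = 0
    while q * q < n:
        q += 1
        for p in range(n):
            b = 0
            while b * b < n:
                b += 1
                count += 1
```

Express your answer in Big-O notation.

Each loop level contributes: log n × √n × n × √n. Multiplying the contributions gives O(n^2 log n).

Answer: O(n^2 log n)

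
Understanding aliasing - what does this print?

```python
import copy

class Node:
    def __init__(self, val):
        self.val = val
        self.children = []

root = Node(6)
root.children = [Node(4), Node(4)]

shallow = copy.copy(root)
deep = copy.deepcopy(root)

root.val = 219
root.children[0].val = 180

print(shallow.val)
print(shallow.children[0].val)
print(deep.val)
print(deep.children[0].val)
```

Key concept: deep copy with custom objects.
Step by step:
`root = Node(6)` → root = Node(val=6, children=[])
`root.children = [Node(4), Node(4)]` → root = Node(val=6, children=[Node(val=4, children=[]), Node(val=4, children=[])])
`shallow = copy.copy(root)` → shallow = Node(val=6, children=[Node(val=4, children=[]), Node(val=4, children=[])])
`deep = copy.deepcopy(root)` → deep = Node(val=6, children=[Node(val=4, children=[]), Node(val=4, children=[])])
`root.val = 219` → root = Node(val=219, children=[Node(val=4, children=[]), Node(val=4, children=[])])
`root.children[0].val = 180` → root = Node(val=219, children=[Node(val=180, children=[]), Node(val=4, children=[])]); shallow = Node(val=6, children=[Node(val=180, children=[]), Node(val=4, children=[])])
`print(shallow.val)` → prints 6
`print(shallow.children[0].val)` → prints 180
`print(deep.val)` → prints 6
`print(deep.children[0].val)` → prints 4

Answer:
6
180
6
4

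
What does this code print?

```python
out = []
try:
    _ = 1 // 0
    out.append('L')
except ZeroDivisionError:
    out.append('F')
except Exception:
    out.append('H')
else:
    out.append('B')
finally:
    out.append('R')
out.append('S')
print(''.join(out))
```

Execution trace: 'F' (except ZeroDivisionError) → 'R' (finally) → 'S' (after the try/except). Output: FRS

Answer: FRS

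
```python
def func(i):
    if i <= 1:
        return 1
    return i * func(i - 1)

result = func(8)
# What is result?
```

func(8) = 8 * 7 * 6 * 5 * 4 * 3 * 2 * 1 = 40320

Answer: 40320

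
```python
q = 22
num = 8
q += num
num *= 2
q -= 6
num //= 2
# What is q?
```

Trace:
`q = 22` → q = 22
`num = 8` → num = 8
`q += num` → q = 30
`num *= 2` → num = 16
`q -= 6` → q = 24
`num //= 2` → num = 8
So q = 24

Answer: 24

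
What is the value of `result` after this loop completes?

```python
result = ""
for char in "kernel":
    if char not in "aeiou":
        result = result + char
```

Remove vowels from 'kernel'
`result` takes the values: "" → "k" → "kr" → "krn" → "krnl"

Answer: "krnl"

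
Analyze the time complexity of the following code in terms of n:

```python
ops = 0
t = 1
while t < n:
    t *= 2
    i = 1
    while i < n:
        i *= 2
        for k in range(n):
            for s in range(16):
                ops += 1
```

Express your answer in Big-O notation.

Each loop level contributes: log n × log n × n × 1. Multiplying the contributions gives O(n log² n).

Answer: O(n log² n)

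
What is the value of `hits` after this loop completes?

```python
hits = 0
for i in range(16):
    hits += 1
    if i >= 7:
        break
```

Loop breaks when i reaches 7, hits is 8
`hits` takes the values: 0 → 1 → 2 → 3 → 4 → 5 → 6 → 7 → 8

Answer: 8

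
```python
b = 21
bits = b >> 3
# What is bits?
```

Trace:
`b = 21` → b = 21
`bits = b >> 3` → bits = 2
So bits = 2

Answer: 2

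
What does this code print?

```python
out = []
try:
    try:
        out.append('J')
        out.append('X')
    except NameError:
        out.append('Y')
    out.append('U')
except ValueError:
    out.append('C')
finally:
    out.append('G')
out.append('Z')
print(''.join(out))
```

Execution trace: 'J' (inner try body) → 'X' (inner try body, no exception) → 'U' (try body, no exception) → 'G' (finally) → 'Z' (after the try/except). Output: JXUGZ

Answer: JXUGZ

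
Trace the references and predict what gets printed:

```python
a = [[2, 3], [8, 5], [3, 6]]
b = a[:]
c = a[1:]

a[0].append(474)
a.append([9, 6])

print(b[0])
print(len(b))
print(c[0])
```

Key concept: slice with nested mutation.
Step by step:
`a = [[2, 3], [8, 5], [3, 6]]` → a = [[2, 3], [8, 5], [3, 6]]
`b = a[:]` → b = [[2, 3], [8, 5], [3, 6]]
`c = a[1:]` → c = [[8, 5], [3, 6]]
`a[0].append(474)` → a = [[2, 3, 474], [8, 5], [3, 6]]; b = [[2, 3, 474], [8, 5], [3, 6]]
`a.append([9, 6])` → a = [[2, 3, 474], [8, 5], [3, 6], [9, 6]]
`print(b[0])` → prints [2, 3, 474]
`print(len(b))` → prints 3
`print(c[0])` → prints [8, 5]

Answer:
[2, 3, 474]
3
[8, 5]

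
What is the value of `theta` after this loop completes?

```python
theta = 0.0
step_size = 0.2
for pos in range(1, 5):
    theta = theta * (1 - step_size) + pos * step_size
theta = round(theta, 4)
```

Moving average with lr=0.2
`theta` takes the values: 0.0 → 0.2 → 0.56 → 1.048 → 1.6384

Answer: 1.6384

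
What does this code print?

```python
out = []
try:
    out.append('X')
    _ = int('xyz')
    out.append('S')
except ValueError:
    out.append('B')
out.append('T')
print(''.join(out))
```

Execution trace: 'X' (try body) → 'B' (except ValueError) → 'T' (after the try/except). Output: XBT

Answer: XBT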